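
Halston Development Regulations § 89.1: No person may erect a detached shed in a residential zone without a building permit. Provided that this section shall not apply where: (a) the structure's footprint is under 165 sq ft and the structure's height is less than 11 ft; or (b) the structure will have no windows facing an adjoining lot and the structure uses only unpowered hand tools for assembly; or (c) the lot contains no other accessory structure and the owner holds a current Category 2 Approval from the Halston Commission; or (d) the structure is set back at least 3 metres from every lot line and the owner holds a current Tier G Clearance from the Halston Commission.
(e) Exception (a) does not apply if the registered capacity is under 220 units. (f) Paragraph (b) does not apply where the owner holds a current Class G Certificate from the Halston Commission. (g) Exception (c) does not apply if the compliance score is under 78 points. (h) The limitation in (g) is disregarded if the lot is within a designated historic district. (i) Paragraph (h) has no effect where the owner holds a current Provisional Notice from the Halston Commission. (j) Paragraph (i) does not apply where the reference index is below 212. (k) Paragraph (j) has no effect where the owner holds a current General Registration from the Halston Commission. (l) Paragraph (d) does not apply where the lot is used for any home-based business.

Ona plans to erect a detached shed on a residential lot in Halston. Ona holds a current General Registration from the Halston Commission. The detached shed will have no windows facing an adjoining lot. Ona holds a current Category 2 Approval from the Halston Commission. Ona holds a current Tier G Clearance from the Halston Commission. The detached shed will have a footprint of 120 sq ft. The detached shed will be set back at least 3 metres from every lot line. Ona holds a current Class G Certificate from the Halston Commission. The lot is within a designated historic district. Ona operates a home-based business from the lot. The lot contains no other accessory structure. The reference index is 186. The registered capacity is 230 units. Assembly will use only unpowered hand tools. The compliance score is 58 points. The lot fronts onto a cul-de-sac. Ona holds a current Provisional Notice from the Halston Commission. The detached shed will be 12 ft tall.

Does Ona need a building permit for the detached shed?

Exception (a) fails — the structure's height is 12 ft, not less than 11 ft.
Exception (b)'s conditions are all satisfied: no windows face an adjoining lot; assembly uses only hand tools. But applying paragraph (f): (f) is triggered — a current Class G Certificate is held. (b) is therefore removed.
Exception (c)'s conditions are all satisfied: the lot has no other accessory structure; a current Category 2 Approval is held. But applying paragraphs (g)–(k): (g) is engaged — the compliance score is 58 points, under the 78 points limit. (h) would limit (g) — the lot is in a historic district — but (i) sets (h) aside: (i) is triggered — a current Provisional Notice is held. (j) applies (the reference index is 186, below the 212 limit), but yields to (k): (k) operates — a current General Registration is held. (c) is therefore removed.
Exception (d) is satisfied on its face — the setback is at least 3 m on every side; a current Tier G Clearance is held. But applying paragraph (l): (l) is triggered — a home-based business operates on the lot. Exception (d) does not apply.
None of the exceptions is available; § 89.1 applies in full.

Yes — Ona must obtain a building permit.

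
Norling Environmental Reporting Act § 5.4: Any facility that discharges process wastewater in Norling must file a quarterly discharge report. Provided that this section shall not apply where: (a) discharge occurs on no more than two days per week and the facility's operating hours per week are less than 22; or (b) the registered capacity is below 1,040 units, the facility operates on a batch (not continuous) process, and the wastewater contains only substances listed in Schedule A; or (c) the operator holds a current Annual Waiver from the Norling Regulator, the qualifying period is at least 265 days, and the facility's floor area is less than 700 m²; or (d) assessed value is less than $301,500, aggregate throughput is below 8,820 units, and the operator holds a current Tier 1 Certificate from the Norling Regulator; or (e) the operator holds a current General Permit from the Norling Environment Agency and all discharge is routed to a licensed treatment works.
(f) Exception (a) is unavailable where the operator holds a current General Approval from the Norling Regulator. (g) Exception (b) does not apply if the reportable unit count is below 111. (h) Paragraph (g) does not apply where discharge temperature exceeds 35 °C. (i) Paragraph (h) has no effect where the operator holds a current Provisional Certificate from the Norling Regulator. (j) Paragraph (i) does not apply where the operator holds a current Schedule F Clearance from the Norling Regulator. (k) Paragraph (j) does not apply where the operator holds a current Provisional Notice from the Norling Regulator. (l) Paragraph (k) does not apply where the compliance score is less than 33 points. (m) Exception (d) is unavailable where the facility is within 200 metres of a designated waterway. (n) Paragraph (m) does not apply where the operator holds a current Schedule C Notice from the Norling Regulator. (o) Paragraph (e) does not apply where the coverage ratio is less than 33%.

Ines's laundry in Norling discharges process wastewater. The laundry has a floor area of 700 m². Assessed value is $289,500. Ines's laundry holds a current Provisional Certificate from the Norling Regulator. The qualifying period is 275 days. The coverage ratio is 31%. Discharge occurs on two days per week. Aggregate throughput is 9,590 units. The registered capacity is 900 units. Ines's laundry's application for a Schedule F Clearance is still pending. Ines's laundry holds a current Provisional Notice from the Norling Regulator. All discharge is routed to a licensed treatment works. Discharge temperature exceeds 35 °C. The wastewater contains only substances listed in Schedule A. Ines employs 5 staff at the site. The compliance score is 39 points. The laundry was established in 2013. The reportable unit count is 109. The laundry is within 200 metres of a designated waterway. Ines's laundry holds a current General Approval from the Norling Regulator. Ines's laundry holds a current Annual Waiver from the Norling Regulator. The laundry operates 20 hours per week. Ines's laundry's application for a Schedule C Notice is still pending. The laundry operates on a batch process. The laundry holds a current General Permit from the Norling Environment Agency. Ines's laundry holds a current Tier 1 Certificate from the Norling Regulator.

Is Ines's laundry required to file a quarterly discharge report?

Yes — Ines's laundry must file a quarterly discharge report.

Exception (a) is satisfied on its face — discharge occurs on no more than two days per week; the facility's operating hours per week are 20, less than the 22 limit. But applying paragraph (f): (f) applies — a current General Approval is held. (a) is therefore removed.
Exception (b)'s conditions are all satisfied: the registered capacity is 900 units, below the 1,040 units limit; the facility operates on a batch process; the wastewater is Schedule-A-only. But: (g) is triggered — the reportable unit count is 109, below the 111 limit. (h) would limit (g) — discharge temperature exceeds 35 °C — but (i) sets (h) aside: (i) is triggered — a current Provisional Certificate is held. (j), which would lift (i), is inapplicable — the Schedule F Clearance is not current. Exception (b) does not apply.
Exception (c) requires that the facility's floor area is less than 700 m²; but the facility's floor area is 700 m², not less than 700 m², so (c) is unavailable.
Exception (d) requires that aggregate throughput is below 8,820 units; but aggregate throughput is 9,590 units, not below 8,820 units, so (d) is unavailable.
Exception (e): a current General Permit is held; discharge is routed to a licensed treatment works — every condition holds. However, paragraph (o) must be considered: (o) is triggered — the coverage ratio is 31%, less than the 33% limit. Exception (e) does not apply.
No exception is made out. Ines's laundry falls within the general rule.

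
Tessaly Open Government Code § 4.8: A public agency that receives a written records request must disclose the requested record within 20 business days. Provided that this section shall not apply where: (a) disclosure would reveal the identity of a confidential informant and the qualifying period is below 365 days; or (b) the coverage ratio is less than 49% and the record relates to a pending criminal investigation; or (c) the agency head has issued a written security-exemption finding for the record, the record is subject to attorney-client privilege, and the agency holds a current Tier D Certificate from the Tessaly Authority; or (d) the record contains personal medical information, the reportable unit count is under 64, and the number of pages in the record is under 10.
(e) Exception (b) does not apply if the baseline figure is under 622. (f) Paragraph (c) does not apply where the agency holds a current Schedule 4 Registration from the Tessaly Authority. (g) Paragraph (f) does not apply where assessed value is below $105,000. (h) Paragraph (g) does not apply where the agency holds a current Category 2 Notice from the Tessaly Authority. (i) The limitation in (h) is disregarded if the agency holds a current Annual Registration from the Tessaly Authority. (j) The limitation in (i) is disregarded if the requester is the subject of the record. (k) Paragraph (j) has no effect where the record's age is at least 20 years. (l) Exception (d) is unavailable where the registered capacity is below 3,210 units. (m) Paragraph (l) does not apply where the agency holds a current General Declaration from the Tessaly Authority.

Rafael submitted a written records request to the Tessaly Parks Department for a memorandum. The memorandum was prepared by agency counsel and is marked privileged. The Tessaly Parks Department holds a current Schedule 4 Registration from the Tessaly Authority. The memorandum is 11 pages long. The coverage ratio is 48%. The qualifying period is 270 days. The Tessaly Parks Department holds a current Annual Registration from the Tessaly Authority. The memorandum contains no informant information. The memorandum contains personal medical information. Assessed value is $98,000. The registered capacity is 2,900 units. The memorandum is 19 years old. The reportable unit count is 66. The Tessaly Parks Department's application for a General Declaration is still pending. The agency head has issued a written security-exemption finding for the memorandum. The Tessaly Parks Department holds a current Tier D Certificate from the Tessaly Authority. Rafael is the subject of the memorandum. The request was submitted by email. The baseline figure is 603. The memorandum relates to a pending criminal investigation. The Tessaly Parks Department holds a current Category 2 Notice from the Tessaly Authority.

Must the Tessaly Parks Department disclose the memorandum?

Exception (a) does not apply: the memorandum contains no informant information.
Exception (b) is satisfied on its face — the coverage ratio is 48%, less than the 49% limit; the memorandum relates to a pending investigation. But applying paragraph (e): (e) operates against (b): the baseline figure is 603, under the 622 limit. So (b) is unavailable.
Exception (c)'s conditions are all satisfied: a written security-exemption finding has been issued; the memorandum is privileged; a current Tier D Certificate is held. But: (f) is engaged — a current Schedule 4 Registration is held. (g) would limit (f) — assessed value is $98,000, below the $105,000 limit — but (h) sets (g) aside: (h) applies — a current Category 2 Notice is held. (i) applies (a current Annual Registration is held), but is displaced by (j): (j) operates against (i): Rafael is the subject of the memorandum. (k) does not operate here (the record's age is 19 years, short of 20 years), so (j) stands. (c) is therefore removed.
Exception (d) does not apply: the reportable unit count is 66, not under 64.
No exception applies. The general rule governs.

Yes — the Tessaly Parks Department must disclose the memorandum.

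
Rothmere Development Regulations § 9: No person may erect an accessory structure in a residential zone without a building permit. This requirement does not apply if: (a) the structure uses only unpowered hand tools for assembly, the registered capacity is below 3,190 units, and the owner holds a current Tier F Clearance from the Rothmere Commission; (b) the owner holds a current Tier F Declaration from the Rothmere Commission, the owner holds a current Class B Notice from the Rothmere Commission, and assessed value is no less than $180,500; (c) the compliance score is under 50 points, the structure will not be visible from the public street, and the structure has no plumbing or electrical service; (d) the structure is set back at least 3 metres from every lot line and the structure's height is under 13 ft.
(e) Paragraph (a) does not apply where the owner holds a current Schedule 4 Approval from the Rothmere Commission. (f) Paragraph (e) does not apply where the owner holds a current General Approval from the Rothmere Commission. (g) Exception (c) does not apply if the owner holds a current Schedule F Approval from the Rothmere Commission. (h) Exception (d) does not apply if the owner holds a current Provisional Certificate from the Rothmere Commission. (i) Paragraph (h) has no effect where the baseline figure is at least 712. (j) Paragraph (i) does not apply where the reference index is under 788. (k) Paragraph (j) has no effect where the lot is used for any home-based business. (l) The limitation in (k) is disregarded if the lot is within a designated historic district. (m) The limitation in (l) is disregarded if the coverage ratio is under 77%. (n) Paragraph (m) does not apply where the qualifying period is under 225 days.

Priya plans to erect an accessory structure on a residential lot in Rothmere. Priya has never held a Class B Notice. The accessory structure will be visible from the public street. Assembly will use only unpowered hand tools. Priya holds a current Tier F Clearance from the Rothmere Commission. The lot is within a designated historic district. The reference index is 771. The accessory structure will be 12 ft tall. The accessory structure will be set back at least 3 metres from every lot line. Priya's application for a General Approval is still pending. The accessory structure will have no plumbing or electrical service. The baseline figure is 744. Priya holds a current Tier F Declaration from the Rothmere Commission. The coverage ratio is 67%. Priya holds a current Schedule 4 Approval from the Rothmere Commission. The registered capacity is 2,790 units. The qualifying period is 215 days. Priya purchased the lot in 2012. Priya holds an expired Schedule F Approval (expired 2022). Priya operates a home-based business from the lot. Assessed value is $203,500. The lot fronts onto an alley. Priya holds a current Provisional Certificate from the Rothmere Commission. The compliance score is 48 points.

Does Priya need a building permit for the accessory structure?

Yes — Priya must obtain a building permit.

Exception (a) is satisfied on its face — assembly uses only hand tools; the registered capacity is 2,790 units, below the 3,190 units limit; a current Tier F Clearance is held. But applying paragraphs (e)–(f): (e) operates against (a): a current Schedule 4 Approval is held. (f) does not operate here (there is no General Approval in force), so (e) stands. Exception (a) does not apply.
Exception (b) does not apply: there is no Class B Notice in force.
Exception (c) requires that the structure will not be visible from the public street; but the structure will be visible from the street, so (c) is unavailable.
Exception (d) is satisfied on its face — the setback is at least 3 m on every side; the structure's height is 12 ft, under the 13 ft limit. Turning to paragraphs (h)–(n): (h) operates — a current Provisional Certificate is held. (i) would limit (h) — the baseline figure is 744, meeting the 712 threshold — but (j) sets (i) aside: (j) is triggered — the reference index is 771, under the 788 limit. (k) would limit (j) — a home-based business operates on the lot — but (l) sets (k) aside: (l) operates against (k): the lot is in a historic district. (m) would limit (l) — the coverage ratio is 67%, under the 77% limit — but (n) sets (m) aside: (n) operates against (m): the qualifying period is 215 days, under the 225 days limit. Exception (d) does not apply.
No exception displaces § 9.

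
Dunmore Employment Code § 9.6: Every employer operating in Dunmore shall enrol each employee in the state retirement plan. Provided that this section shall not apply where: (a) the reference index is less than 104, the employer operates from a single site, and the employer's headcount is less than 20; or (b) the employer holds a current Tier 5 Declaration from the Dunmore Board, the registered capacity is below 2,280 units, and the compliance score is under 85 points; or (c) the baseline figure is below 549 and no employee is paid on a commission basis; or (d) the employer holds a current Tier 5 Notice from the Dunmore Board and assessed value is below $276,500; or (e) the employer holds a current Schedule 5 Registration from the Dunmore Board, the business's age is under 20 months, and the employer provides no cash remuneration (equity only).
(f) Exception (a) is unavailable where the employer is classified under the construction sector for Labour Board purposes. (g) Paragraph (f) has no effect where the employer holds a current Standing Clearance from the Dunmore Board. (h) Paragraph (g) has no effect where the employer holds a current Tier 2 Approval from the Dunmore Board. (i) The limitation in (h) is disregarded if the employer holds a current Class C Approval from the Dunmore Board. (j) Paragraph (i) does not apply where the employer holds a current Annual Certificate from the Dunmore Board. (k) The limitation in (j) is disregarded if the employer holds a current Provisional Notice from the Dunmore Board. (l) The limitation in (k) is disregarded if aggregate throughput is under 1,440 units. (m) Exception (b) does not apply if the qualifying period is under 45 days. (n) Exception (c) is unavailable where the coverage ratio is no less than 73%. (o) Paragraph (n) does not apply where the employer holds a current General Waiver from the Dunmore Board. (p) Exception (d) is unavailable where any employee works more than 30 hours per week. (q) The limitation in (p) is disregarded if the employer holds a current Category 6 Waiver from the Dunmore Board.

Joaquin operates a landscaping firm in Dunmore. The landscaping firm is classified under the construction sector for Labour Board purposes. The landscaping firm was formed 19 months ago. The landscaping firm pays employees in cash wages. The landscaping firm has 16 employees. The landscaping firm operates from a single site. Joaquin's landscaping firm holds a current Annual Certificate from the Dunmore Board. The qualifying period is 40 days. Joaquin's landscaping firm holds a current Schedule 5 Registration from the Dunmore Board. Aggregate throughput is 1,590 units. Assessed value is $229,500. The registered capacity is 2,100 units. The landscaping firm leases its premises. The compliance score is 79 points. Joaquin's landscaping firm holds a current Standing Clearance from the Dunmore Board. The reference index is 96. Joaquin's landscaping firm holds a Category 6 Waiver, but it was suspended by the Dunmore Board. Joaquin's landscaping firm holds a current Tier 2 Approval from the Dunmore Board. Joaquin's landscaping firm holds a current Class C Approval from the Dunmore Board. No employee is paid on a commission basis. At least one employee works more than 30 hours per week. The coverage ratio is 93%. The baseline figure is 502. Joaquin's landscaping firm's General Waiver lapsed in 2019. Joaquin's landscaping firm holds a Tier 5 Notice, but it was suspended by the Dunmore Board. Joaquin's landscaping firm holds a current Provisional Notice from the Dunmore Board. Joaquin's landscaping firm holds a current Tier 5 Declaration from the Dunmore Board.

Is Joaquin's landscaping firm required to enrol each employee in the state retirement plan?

No — exception (a) applies; Joaquin's landscaping firm is not required to enrol each employee in the state retirement plan.

All of (a)'s requirements are met (the reference index is 96, less than the 104 limit; the employer operates from a single site; the employer's headcount is 16, less than the 20 limit). Under paragraphs (f)–(l): (f) applies (the landscaping firm is classified under the construction sector), but yields to (g): (g) applies — a current Standing Clearance is held. (h) would limit (g) — a current Tier 2 Approval is held — but (i) sets (h) aside: (i) operates against (h): a current Class C Approval is held. (j) applies (a current Annual Certificate is held), but is displaced by (k): (k) operates — a current Provisional Notice is held. (l), which would lift (k), is not triggered — aggregate throughput is 1,590 units, not under 1,440 units. (a) remains available.
Exception (b) is satisfied on its face — a current Tier 5 Declaration is held; the registered capacity is 2,100 units, below the 2,280 units limit; the compliance score is 79 points, under the 85 points limit. But: (m) operates against (b): the qualifying period is 40 days, under the 45 days limit. Exception (b) does not apply.
Exception (c)'s conditions are all satisfied: the baseline figure is 502, below the 549 limit; no employee is paid on commission. Turning to paragraphs (n)–(o): (n) operates against (c): the coverage ratio is 93%, meeting the 73% threshold. (o) is inapplicable (no current General Waiver is held), so (n) stands. Exception (c) does not apply.
Exception (d) fails — there is no Tier 5 Notice in force.
Exception (e) does not apply: employees are paid cash wages.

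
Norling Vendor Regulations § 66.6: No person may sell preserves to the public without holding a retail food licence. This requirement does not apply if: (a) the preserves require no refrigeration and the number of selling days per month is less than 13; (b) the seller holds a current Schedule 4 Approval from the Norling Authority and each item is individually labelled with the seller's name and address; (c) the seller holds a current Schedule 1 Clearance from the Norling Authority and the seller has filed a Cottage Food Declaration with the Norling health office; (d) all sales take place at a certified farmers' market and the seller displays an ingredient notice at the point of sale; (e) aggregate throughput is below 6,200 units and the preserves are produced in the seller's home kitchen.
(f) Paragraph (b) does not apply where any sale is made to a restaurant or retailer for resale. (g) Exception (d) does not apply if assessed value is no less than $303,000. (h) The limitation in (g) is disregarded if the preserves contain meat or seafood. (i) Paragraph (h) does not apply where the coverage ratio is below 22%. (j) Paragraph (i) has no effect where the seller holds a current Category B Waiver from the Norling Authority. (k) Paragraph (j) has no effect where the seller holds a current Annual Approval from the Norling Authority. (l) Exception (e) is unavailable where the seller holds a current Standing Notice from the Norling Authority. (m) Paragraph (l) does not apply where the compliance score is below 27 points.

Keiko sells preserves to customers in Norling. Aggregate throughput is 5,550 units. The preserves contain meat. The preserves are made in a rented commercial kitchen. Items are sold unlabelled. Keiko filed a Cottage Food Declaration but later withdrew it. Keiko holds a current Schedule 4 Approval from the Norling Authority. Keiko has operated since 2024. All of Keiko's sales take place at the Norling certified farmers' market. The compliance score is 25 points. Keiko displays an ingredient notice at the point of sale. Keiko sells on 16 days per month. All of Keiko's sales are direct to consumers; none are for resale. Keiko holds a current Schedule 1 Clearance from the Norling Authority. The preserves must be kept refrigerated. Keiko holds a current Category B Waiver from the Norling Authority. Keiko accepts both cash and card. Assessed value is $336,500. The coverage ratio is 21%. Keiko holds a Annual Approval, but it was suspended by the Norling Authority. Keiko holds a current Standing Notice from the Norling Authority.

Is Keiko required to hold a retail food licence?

Exception (a) fails — the preserves require refrigeration.
Exception (b) fails — items are sold unlabelled.
Exception (c) requires that the seller has filed a Cottage Food Declaration with the Norling health office; but the Cottage Food Declaration was withdrawn, so (c) is unavailable.
Exception (d) is satisfied on its face — all sales are at a certified farmers' market; an ingredient notice is displayed. Applying paragraphs (g)–(k): (g) is engaged (assessed value is $336,500, meeting the $303,000 threshold), but is overridden by (h): (h) operates against (g): the preserves contain meat. (i) operates (the coverage ratio is 21%, below the 22% limit), but is itself disapplied by (j): (j) applies — a current Category B Waiver is held. (k) is inapplicable (there is no Annual Approval in force), so (j) stands. (d) remains available.
Exception (e) fails — the preserves are made in a commercial kitchen, not a home kitchen.

No — exception (d) applies; Keiko is not required to hold a retail food licence.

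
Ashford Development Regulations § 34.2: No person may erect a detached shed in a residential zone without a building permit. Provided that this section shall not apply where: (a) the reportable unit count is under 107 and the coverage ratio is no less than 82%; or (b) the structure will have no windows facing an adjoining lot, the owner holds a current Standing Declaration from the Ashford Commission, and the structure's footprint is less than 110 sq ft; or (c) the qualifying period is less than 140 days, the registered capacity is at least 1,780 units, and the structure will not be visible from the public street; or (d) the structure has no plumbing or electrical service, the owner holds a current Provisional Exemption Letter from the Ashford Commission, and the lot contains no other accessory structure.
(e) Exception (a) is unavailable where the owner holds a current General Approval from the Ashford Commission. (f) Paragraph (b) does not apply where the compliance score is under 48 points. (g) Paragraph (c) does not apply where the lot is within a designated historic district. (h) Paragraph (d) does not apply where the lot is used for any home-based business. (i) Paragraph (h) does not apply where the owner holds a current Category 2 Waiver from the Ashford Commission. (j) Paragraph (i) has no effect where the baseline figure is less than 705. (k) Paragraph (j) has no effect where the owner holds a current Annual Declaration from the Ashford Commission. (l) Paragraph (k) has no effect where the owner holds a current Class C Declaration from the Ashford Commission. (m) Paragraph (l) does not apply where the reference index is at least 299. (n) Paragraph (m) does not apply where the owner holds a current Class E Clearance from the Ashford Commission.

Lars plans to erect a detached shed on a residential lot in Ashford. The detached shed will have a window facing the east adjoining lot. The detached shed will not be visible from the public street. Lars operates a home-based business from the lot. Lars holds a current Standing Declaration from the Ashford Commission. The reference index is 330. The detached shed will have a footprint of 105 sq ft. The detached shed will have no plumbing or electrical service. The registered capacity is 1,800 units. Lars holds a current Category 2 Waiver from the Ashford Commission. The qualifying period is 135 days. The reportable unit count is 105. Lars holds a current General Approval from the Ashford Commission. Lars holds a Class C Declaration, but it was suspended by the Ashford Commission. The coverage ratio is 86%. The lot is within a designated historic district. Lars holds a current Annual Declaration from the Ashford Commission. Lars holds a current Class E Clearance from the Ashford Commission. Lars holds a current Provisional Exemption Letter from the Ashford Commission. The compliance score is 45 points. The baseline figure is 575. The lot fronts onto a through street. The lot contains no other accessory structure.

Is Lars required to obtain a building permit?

Exception (a)'s conditions are all satisfied: the reportable unit count is 105, under the 107 limit; the coverage ratio is 86%, meeting the 82% threshold. But applying paragraph (e): (e) operates — a current General Approval is held. (a) is therefore removed.
Exception (b) requires that the structure will have no windows facing an adjoining lot; but a window faces an adjoining lot, so (b) is unavailable.
Exception (c): the qualifying period is 135 days, less than the 140 days limit; the registered capacity is 1,800 units, meeting the 1,780 units threshold; the structure will not be visible from the street — every condition holds. Turning to paragraph (g): (g) is triggered — the lot is in a historic district. Exception (c) does not apply.
Exception (d) is satisfied on its face — there is no plumbing or electrical service; a current Provisional Exemption Letter is held; the lot has no other accessory structure. Considering the limiting provisions: (h) would limit (d) — a home-based business operates on the lot — but (i) sets (h) aside: (i) operates — a current Category 2 Waiver is held. (j) operates (the baseline figure is 575, less than the 705 limit), but is overridden by (k): (k) is triggered — a current Annual Declaration is held. (l) is not engaged (there is no Class C Declaration in force), so (k) stands. So (d) applies.

No — exception (d) applies; Lars does not need a building permit.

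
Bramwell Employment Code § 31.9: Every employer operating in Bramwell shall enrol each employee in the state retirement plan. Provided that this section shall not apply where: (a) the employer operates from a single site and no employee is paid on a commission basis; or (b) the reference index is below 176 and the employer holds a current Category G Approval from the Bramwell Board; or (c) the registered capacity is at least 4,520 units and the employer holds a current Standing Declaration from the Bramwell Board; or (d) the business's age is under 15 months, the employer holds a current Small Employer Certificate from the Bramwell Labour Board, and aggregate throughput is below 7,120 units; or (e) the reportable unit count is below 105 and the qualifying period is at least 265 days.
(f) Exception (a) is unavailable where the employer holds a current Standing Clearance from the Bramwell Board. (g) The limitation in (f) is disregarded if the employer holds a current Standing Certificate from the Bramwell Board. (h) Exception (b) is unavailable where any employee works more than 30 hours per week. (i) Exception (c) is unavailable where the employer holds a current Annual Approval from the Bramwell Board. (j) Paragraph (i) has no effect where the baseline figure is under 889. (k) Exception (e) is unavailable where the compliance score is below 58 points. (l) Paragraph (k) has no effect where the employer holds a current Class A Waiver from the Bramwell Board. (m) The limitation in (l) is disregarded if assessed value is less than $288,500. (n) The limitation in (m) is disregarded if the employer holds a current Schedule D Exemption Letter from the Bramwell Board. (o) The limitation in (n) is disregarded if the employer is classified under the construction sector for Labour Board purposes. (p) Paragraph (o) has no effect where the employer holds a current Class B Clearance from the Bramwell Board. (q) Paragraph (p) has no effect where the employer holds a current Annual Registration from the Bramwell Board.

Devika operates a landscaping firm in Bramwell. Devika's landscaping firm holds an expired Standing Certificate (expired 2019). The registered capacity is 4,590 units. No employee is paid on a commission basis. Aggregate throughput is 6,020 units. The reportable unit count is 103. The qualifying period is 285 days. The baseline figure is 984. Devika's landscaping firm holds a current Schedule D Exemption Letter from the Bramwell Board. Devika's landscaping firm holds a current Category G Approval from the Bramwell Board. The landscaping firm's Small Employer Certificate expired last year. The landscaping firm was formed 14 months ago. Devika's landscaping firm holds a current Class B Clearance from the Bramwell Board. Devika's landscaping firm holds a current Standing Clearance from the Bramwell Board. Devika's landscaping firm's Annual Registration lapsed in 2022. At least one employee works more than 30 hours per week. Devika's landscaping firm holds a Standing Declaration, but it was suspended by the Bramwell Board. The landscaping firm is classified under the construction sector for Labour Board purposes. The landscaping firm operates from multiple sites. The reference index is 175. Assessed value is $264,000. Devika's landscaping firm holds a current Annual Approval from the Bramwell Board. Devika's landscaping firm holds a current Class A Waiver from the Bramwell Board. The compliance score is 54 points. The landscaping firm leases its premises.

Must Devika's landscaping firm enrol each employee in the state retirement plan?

No — exception (e) applies; Devika's landscaping firm is not required to enrol each employee in the state retirement plan.

Exception (a) does not apply: the employer operates from multiple sites.
Exception (b)'s conditions are all satisfied: the reference index is 175, below the 176 limit; a current Category G Approval is held. However, paragraph (h) must be considered: (h) operates — at least one employee exceeds 30 hours/week. Exception (b) does not apply.
Exception (c) does not apply: there is no Standing Declaration in force.
Exception (d) does not apply: the Small Employer Certificate has expired.
Exception (e): the reportable unit count is 103, below the 105 limit; the qualifying period is 285 days, meeting the 265 days threshold — every condition holds. As to paragraphs (k)–(q): (k) operates (the compliance score is 54 points, below the 58 points limit), but is displaced by (l): (l) operates against (k): a current Class A Waiver is held. (m) would limit (l) — assessed value is $264,000, less than the $288,500 limit — but (n) sets (m) aside: (n) applies — a current Schedule D Exemption Letter is held. (o) would limit (n) — the landscaping firm is classified under the construction sector — but (p) sets (o) aside: (p) operates against (o): a current Class B Clearance is held. (q), which would lift (p), does not operate here — there is no Annual Registration in force. So (e) applies.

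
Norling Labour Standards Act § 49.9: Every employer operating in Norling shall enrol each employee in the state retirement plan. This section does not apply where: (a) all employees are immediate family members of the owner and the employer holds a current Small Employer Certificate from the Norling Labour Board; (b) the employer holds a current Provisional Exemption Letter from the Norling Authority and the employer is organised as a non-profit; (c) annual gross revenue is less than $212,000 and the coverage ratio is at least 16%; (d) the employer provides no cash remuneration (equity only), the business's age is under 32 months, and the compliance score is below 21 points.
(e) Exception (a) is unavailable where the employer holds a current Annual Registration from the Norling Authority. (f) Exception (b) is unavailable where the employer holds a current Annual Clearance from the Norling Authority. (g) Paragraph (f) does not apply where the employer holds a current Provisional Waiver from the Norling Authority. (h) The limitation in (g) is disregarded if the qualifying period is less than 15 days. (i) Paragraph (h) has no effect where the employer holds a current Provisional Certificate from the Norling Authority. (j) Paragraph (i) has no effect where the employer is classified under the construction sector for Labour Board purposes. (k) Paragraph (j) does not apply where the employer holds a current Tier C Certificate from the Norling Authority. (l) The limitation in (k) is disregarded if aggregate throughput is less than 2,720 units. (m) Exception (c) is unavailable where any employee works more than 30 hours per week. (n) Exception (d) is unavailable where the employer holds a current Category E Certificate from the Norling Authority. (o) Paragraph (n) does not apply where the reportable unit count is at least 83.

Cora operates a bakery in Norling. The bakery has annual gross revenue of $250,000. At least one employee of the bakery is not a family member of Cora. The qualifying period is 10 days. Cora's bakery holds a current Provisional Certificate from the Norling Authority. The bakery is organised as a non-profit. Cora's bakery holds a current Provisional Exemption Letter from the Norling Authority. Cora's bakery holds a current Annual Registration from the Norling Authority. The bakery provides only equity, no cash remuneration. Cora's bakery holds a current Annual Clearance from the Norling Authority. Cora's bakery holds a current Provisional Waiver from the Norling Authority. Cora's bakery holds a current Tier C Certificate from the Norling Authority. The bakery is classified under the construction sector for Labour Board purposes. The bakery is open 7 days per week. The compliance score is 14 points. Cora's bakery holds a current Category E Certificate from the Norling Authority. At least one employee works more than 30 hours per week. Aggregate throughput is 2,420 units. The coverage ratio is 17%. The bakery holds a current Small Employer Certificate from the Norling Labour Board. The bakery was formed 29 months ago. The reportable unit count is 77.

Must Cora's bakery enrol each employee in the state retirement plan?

Yes — Cora's bakery must enrol each employee in the state retirement plan.

Exception (a) does not apply: at least one employee is not a family member.
All of (b)'s requirements are met (a current Provisional Exemption Letter is held; the employer is a non-profit). However, paragraphs (f)–(l) must be considered: (f) operates against (b): a current Annual Clearance is held. (g) operates (a current Provisional Waiver is held), but is itself disapplied by (h): (h) operates against (g): the qualifying period is 10 days, less than the 15 days limit. (i) would limit (h) — a current Provisional Certificate is held — but (j) sets (i) aside: (j) operates — the bakery is classified under the construction sector. (k) applies (a current Tier C Certificate is held), but is itself disapplied by (l): (l) operates — aggregate throughput is 2,420 units, less than the 2,720 units limit. (b) is therefore removed.
Exception (c) fails — annual gross revenue is $250,000, not less than $212,000.
Exception (d): remuneration is equity-only; the business's age is 29 months, under the 32 months limit; the compliance score is 14 points, below the 21 points limit — every condition holds. However, paragraphs (n)–(o) must be considered: (n) operates against (d): a current Category E Certificate is held. (o) is inapplicable (the reportable unit count is 77, short of 83), so (n) stands. So (d) is unavailable.
No exception is made out. Cora's bakery falls within the general rule.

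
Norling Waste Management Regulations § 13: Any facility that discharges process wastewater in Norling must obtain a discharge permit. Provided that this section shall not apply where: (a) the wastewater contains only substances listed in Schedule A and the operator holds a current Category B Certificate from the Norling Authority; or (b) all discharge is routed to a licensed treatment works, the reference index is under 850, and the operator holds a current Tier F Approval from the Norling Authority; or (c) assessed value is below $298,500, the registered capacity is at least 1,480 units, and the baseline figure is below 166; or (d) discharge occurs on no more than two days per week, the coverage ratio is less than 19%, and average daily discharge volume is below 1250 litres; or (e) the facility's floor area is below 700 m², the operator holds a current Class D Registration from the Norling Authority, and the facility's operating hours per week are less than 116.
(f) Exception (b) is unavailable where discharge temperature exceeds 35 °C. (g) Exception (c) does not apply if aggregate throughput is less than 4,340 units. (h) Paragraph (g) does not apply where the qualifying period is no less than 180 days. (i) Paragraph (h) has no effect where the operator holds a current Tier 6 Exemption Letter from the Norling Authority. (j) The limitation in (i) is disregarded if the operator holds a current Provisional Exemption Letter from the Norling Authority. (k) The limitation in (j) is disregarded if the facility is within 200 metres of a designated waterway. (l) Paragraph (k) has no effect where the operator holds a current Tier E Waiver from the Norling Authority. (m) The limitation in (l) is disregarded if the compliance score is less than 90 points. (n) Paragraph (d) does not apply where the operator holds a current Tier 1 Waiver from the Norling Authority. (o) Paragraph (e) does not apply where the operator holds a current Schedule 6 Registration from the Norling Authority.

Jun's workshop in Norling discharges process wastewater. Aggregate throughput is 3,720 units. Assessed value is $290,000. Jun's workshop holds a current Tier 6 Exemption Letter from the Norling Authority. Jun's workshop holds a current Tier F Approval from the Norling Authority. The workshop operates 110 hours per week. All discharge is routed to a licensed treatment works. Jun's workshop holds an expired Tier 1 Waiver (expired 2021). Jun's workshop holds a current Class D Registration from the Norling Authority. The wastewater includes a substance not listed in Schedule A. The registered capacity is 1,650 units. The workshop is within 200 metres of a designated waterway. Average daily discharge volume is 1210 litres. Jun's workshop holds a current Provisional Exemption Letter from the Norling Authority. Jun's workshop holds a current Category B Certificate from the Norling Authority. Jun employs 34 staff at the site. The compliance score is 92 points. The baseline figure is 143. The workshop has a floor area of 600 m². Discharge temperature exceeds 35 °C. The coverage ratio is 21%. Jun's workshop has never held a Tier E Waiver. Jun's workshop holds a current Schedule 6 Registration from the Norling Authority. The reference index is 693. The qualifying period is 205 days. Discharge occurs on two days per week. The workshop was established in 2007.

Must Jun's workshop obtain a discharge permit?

Yes — Jun's workshop must obtain a discharge permit.

Exception (a) requires that the wastewater contains only substances listed in Schedule A; but the wastewater includes a non-Schedule-A substance, so (a) is unavailable.
Exception (b)'s conditions are all satisfied: discharge is routed to a licensed treatment works; the reference index is 693, under the 850 limit; a current Tier F Approval is held. Turning to paragraph (f): (f) operates against (b): discharge temperature exceeds 35 °C. (b) is therefore removed.
Exception (c) is satisfied on its face — assessed value is $290,000, below the $298,500 limit; the registered capacity is 1,650 units, meeting the 1,480 units threshold; the baseline figure is 143, below the 166 limit. But: (g) operates against (c): aggregate throughput is 3,720 units, less than the 4,340 units limit. (h) would limit (g) — the qualifying period is 205 days, meeting the 180 days threshold — but (i) sets (h) aside: (i) operates — a current Tier 6 Exemption Letter is held. (j) would limit (i) — a current Provisional Exemption Letter is held — but (k) sets (j) aside: (k) operates — the workshop is within 200 m of a designated waterway. (l), which would lift (k), is not triggered — no current Tier E Waiver is held. (c) is therefore removed.
Exception (d) does not apply: the coverage ratio is 21%, not less than 19%.
All of (e)'s requirements are met (the facility's floor area is 600 m², below the 700 m² limit; a current Class D Registration is held; the facility's operating hours per week are 110, less than the 116 limit). But: (o) operates — a current Schedule 6 Registration is held. (e) is therefore removed.
Every exception is unavailable, so the rule governs.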